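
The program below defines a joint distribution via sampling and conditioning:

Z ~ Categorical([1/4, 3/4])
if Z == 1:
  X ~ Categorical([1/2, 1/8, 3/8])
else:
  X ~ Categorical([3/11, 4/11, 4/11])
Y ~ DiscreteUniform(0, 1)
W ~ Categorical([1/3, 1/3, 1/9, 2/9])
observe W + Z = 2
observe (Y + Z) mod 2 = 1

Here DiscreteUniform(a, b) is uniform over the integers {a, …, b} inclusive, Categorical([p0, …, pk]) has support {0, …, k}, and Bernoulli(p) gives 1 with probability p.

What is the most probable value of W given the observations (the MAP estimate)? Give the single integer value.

argmax_v P(W = v | obs) = 1

Enumerate traces; 6 have nonzero weight after conditioning:
  (Z=0, X=0, Y=1, W=2) weight 1/264
  (Z=0, X=1, Y=1, W=2) weight 1/198
  (Z=0, X=2, Y=1, W=2) weight 1/198
  (Z=1, X=0, Y=0, W=1) weight 1/16
  (Z=1, X=1, Y=0, W=1) weight 1/64
  (Z=1, X=2, Y=0, W=1) weight 3/64
Group by W:
  weight(W=1) = 1/8
  weight(W=2) = 1/72
Total weight = 1/8 + 1/72 = 5/36
P(W=1 | obs) = 1/8 / 5/36 = 9/10
P(W=2 | obs) = 1/72 / 5/36 = 1/10
argmax = 1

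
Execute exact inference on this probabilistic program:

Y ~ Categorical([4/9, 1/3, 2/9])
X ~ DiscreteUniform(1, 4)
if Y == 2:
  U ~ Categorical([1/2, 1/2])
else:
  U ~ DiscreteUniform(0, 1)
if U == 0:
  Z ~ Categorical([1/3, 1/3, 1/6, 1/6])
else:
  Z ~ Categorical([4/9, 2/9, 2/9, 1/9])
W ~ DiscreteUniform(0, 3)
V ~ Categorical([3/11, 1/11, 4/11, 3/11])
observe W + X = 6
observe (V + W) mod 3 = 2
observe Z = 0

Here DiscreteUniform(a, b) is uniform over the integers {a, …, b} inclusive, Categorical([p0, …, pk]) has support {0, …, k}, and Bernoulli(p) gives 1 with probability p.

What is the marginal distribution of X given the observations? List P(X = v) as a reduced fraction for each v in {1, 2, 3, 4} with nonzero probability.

Enumerate traces; 18 have nonzero weight after conditioning:
  (Y=0, X=3, U=0, Z=0, W=3, V=2) weight 1/594
  (Y=0, X=3, U=1, Z=0, W=3, V=2) weight 2/891
  (Y=0, X=4, U=0, Z=0, W=2, V=0) weight 1/792
  (Y=0, X=4, U=0, Z=0, W=2, V=3) weight 1/792
  (Y=0, X=4, U=1, Z=0, W=2, V=0) weight 1/594
  (Y=0, X=4, U=1, Z=0, W=2, V=3) weight 1/594
  (Y=1, X=3, U=0, Z=0, W=3, V=2) weight 1/792
  (Y=1, X=3, U=1, Z=0, W=3, V=2) weight 1/594
  … 10 more
Group by X:
  weight(X=3) = 7/792
  weight(X=4) = 7/528
Total weight = 7/792 + 7/528 = 35/1584
P(X=3 | obs) = 7/792 / 35/1584 = 2/5
P(X=4 | obs) = 7/528 / 35/1584 = 3/5

P(X=3) = 2/5, P(X=4) = 3/5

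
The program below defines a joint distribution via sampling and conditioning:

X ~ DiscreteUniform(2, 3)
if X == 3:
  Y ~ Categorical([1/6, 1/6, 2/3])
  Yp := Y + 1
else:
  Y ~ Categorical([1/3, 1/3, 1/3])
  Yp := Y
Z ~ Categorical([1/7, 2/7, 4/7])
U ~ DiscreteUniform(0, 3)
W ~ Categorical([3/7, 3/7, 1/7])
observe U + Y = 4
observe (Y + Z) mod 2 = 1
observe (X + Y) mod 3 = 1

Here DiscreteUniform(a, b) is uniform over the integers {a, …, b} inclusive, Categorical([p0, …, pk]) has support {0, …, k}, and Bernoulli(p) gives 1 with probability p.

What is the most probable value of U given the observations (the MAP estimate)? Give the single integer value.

argmax_v P(U = v | obs) = 3

Enumerate traces; 9 have nonzero weight after conditioning:
  (X=2, Y=2, Z=1, U=2, W=0) weight 1/196
  (X=2, Y=2, Z=1, U=2, W=1) weight 1/196
  (X=2, Y=2, Z=1, U=2, W=2) weight 1/588
  (X=3, Y=1, Z=0, U=3, W=0) weight 1/784
  (X=3, Y=1, Z=0, U=3, W=1) weight 1/784
  (X=3, Y=1, Z=0, U=3, W=2) weight 1/2352
  (X=3, Y=1, Z=2, U=3, W=0) weight 1/196
  (X=3, Y=1, Z=2, U=3, W=1) weight 1/196
  … 1 more
Group by U:
  weight(U=2) = 1/84
  weight(U=3) = 5/336
Total weight = 1/84 + 5/336 = 3/112
P(U=2 | obs) = 1/84 / 3/112 = 4/9
P(U=3 | obs) = 5/336 / 3/112 = 5/9
argmax = 3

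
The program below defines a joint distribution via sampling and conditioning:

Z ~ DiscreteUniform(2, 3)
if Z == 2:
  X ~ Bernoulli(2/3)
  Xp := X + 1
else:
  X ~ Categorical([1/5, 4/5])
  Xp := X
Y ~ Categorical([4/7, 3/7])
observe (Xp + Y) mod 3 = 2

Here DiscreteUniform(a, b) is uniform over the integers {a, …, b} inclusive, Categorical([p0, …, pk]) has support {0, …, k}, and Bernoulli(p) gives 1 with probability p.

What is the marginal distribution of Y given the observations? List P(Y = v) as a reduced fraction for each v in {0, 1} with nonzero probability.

Enumerate traces; 3 have nonzero weight after conditioning:
  (Z=2, X=0, Y=1) weight 1/14
  (Z=2, X=1, Y=0) weight 4/21
  (Z=3, X=1, Y=1) weight 6/35
Group by Y:
  weight(Y=0) = 4/21
  weight(Y=1) = 17/70
Total weight = 4/21 + 17/70 = 13/30
P(Y=0 | obs) = 4/21 / 13/30 = 40/91
P(Y=1 | obs) = 17/70 / 13/30 = 51/91

P(Y=0) = 40/91, P(Y=1) = 51/91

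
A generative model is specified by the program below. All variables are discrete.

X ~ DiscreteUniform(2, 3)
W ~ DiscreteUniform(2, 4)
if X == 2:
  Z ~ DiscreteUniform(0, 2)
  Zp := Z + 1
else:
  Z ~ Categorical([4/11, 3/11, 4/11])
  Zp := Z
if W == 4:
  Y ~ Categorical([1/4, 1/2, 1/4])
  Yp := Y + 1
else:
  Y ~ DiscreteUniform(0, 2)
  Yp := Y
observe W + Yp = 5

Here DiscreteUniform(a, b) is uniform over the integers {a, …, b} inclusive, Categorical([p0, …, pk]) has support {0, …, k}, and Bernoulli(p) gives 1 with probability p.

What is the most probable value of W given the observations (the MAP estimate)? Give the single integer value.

argmax_v P(W = v | obs) = 3

Enumerate traces; 12 have nonzero weight after conditioning:
  (X=2, W=3, Z=0, Y=2) weight 1/54
  (X=2, W=3, Z=1, Y=2) weight 1/54
  (X=2, W=3, Z=2, Y=2) weight 1/54
  (X=2, W=4, Z=0, Y=0) weight 1/72
  (X=2, W=4, Z=1, Y=0) weight 1/72
  (X=2, W=4, Z=2, Y=0) weight 1/72
  (X=3, W=3, Z=0, Y=2) weight 2/99
  (X=3, W=3, Z=1, Y=2) weight 1/66
  … 4 more
Group by W:
  weight(W=3) = 1/9
  weight(W=4) = 1/12
Total weight = 1/9 + 1/12 = 7/36
P(W=3 | obs) = 1/9 / 7/36 = 4/7
P(W=4 | obs) = 1/12 / 7/36 = 3/7
argmax = 3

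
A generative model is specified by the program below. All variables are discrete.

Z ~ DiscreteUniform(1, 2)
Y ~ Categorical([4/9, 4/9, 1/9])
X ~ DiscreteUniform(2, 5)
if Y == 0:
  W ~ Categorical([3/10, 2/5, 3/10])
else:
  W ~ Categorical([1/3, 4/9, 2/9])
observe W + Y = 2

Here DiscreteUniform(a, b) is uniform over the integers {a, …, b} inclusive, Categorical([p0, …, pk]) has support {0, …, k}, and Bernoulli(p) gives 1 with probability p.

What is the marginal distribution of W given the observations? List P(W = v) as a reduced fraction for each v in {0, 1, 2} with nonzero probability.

P(W=0) = 15/149, P(W=1) = 80/149, P(W=2) = 54/149

Enumerate traces; 24 have nonzero weight after conditioning:
  (Z=1, Y=0, X=2, W=2) weight 1/60
  (Z=1, Y=0, X=3, W=2) weight 1/60
  (Z=1, Y=0, X=4, W=2) weight 1/60
  (Z=1, Y=0, X=5, W=2) weight 1/60
  (Z=1, Y=1, X=2, W=1) weight 2/81
  (Z=1, Y=1, X=3, W=1) weight 2/81
  (Z=1, Y=1, X=4, W=1) weight 2/81
  (Z=1, Y=1, X=5, W=1) weight 2/81
  (Z=1, Y=2, X=2, W=0) weight 1/216
  … 15 more
Group by W:
  weight(W=0) = 1/27
  weight(W=1) = 16/81
  weight(W=2) = 2/15
Total weight = 1/27 + 16/81 + 2/15 = 149/405
P(W=0 | obs) = 1/27 / 149/405 = 15/149
P(W=1 | obs) = 16/81 / 149/405 = 80/149
P(W=2 | obs) = 2/15 / 149/405 = 54/149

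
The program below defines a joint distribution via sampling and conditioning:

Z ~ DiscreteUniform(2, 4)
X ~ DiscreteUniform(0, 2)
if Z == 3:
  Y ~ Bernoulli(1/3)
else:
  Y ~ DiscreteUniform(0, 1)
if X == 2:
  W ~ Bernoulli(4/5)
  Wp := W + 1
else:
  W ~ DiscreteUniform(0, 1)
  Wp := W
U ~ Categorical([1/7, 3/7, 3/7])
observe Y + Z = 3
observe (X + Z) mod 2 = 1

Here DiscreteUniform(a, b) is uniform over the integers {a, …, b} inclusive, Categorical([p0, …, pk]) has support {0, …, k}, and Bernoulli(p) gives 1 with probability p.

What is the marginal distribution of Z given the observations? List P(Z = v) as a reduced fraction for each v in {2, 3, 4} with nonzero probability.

Enumerate traces; 18 have nonzero weight after conditioning:
  (Z=2, X=1, Y=1, W=0, U=0) weight 1/252
  (Z=2, X=1, Y=1, W=0, U=1) weight 1/84
  (Z=2, X=1, Y=1, W=0, U=2) weight 1/84
  (Z=2, X=1, Y=1, W=1, U=0) weight 1/252
  (Z=2, X=1, Y=1, W=1, U=1) weight 1/84
  (Z=2, X=1, Y=1, W=1, U=2) weight 1/84
  (Z=3, X=0, Y=0, W=0, U=0) weight 1/189
  (Z=3, X=0, Y=0, W=0, U=1) weight 1/63
  … 10 more
Group by Z:
  weight(Z=2) = 1/18
  weight(Z=3) = 4/27
Total weight = 1/18 + 4/27 = 11/54
P(Z=2 | obs) = 1/18 / 11/54 = 3/11
P(Z=3 | obs) = 4/27 / 11/54 = 8/11

P(Z=2) = 3/11, P(Z=3) = 8/11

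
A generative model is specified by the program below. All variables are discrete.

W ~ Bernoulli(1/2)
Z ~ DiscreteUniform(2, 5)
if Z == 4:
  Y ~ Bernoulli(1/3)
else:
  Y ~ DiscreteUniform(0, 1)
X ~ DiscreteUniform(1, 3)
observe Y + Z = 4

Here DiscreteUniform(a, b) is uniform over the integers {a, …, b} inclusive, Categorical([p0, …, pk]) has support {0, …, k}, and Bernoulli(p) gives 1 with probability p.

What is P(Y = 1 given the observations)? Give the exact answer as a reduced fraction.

Enumerate traces; 12 have nonzero weight after conditioning:
  (W=0, Z=3, Y=1, X=1) weight 1/48
  (W=0, Z=3, Y=1, X=2) weight 1/48
  (W=0, Z=3, Y=1, X=3) weight 1/48
  (W=0, Z=4, Y=0, X=1) weight 1/36
  (W=0, Z=4, Y=0, X=2) weight 1/36
  (W=0, Z=4, Y=0, X=3) weight 1/36
  (W=1, Z=3, Y=1, X=1) weight 1/48
  (W=1, Z=3, Y=1, X=2) weight 1/48
  … 4 more
Group by Y:
  weight(Y=0) = 1/6
  weight(Y=1) = 1/8
Total weight = 1/6 + 1/8 = 7/24
P(Y=0 | obs) = 1/6 / 7/24 = 4/7
P(Y=1 | obs) = 1/8 / 7/24 = 3/7

P(Y = 1 | obs) = 3/7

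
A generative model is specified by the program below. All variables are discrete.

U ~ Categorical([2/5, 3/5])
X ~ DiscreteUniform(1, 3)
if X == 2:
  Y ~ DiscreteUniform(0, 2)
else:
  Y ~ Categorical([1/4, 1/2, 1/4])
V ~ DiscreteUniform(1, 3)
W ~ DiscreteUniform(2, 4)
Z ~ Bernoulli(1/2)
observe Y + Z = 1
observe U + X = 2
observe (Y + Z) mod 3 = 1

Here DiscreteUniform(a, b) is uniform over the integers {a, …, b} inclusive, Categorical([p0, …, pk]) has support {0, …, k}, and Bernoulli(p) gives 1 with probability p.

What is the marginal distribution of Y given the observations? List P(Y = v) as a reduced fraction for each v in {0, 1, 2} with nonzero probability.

Enumerate traces; 36 have nonzero weight after conditioning:
  (U=0, X=2, Y=0, V=1, W=2, Z=1) weight 1/405
  (U=0, X=2, Y=0, V=1, W=3, Z=1) weight 1/405
  (U=0, X=2, Y=0, V=1, W=4, Z=1) weight 1/405
  (U=0, X=2, Y=0, V=2, W=2, Z=1) weight 1/405
  (U=0, X=2, Y=0, V=2, W=3, Z=1) weight 1/405
  (U=0, X=2, Y=0, V=2, W=4, Z=1) weight 1/405
  (U=0, X=2, Y=0, V=3, W=2, Z=1) weight 1/405
  (U=0, X=2, Y=0, V=3, W=3, Z=1) weight 1/405
  (U=0, X=2, Y=1, V=1, W=2, Z=0) weight 1/405
  … 27 more
Group by Y:
  weight(Y=0) = 17/360
  weight(Y=1) = 13/180
Total weight = 17/360 + 13/180 = 43/360
P(Y=0 | obs) = 17/360 / 43/360 = 17/43
P(Y=1 | obs) = 13/180 / 43/360 = 26/43

P(Y=0) = 17/43, P(Y=1) = 26/43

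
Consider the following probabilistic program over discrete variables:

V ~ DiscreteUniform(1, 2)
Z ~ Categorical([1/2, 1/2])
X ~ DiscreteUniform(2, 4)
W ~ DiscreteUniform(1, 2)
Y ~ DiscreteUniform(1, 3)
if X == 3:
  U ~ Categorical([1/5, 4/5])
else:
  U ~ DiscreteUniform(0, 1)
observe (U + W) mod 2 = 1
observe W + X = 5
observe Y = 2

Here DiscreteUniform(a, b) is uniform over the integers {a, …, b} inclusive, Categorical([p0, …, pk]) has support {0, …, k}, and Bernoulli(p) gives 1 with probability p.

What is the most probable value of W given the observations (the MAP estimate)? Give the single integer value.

Enumerate traces; 8 have nonzero weight after conditioning:
  (V=1, Z=0, X=3, W=2, Y=2, U=1) weight 1/90
  (V=1, Z=0, X=4, W=1, Y=2, U=0) weight 1/144
  (V=1, Z=1, X=3, W=2, Y=2, U=1) weight 1/90
  (V=1, Z=1, X=4, W=1, Y=2, U=0) weight 1/144
  (V=2, Z=0, X=3, W=2, Y=2, U=1) weight 1/90
  (V=2, Z=0, X=4, W=1, Y=2, U=0) weight 1/144
  (V=2, Z=1, X=3, W=2, Y=2, U=1) weight 1/90
  (V=2, Z=1, X=4, W=1, Y=2, U=0) weight 1/144
Group by W:
  weight(W=1) = 1/36
  weight(W=2) = 2/45
Total weight = 1/36 + 2/45 = 13/180
P(W=1 | obs) = 1/36 / 13/180 = 5/13
P(W=2 | obs) = 2/45 / 13/180 = 8/13
argmax = 2

argmax_v P(W = v | obs) = 2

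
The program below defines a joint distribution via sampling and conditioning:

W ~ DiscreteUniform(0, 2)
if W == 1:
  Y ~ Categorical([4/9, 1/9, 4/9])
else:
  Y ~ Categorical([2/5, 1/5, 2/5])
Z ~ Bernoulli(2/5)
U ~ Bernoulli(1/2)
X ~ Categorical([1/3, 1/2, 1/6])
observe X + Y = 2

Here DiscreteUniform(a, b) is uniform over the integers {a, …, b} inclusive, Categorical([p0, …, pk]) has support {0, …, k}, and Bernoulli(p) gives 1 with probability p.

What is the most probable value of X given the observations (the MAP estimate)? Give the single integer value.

argmax_v P(X = v | obs) = 0

Enumerate traces; 36 have nonzero weight after conditioning:
  (W=0, Y=0, Z=0, U=0, X=2) weight 1/150
  (W=0, Y=0, Z=0, U=1, X=2) weight 1/150
  (W=0, Y=0, Z=1, U=0, X=2) weight 1/225
  (W=0, Y=0, Z=1, U=1, X=2) weight 1/225
  (W=0, Y=1, Z=0, U=0, X=1) weight 1/100
  (W=0, Y=1, Z=0, U=1, X=1) weight 1/100
  (W=0, Y=1, Z=1, U=0, X=1) weight 1/150
  (W=0, Y=1, Z=1, U=1, X=1) weight 1/150
  (W=0, Y=2, Z=0, U=0, X=0) weight 1/75
  … 27 more
Group by X:
  weight(X=0) = 56/405
  weight(X=1) = 23/270
  weight(X=2) = 28/405
Total weight = 56/405 + 23/270 + 28/405 = 79/270
P(X=0 | obs) = 56/405 / 79/270 = 112/237
P(X=1 | obs) = 23/270 / 79/270 = 23/79
P(X=2 | obs) = 28/405 / 79/270 = 56/237
argmax = 0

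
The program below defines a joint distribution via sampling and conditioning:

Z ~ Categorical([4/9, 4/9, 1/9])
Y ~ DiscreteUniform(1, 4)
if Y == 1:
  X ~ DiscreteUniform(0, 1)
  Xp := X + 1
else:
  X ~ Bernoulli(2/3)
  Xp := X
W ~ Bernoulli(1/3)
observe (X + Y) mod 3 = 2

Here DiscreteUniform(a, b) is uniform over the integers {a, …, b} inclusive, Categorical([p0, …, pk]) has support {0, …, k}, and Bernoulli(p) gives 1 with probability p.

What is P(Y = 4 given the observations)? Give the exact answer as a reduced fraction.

Enumerate traces; 18 have nonzero weight after conditioning:
  (Z=0, Y=1, X=1, W=0) weight 1/27
  (Z=0, Y=1, X=1, W=1) weight 1/54
  (Z=0, Y=2, X=0, W=0) weight 2/81
  (Z=0, Y=2, X=0, W=1) weight 1/81
  (Z=0, Y=4, X=1, W=0) weight 4/81
  (Z=0, Y=4, X=1, W=1) weight 2/81
  (Z=1, Y=1, X=1, W=0) weight 1/27
  (Z=1, Y=1, X=1, W=1) weight 1/54
  … 10 more
Group by Y:
  weight(Y=1) = 1/8
  weight(Y=2) = 1/12
  weight(Y=4) = 1/6
Total weight = 1/8 + 1/12 + 1/6 = 3/8
P(Y=1 | obs) = 1/8 / 3/8 = 1/3
P(Y=2 | obs) = 1/12 / 3/8 = 2/9
P(Y=4 | obs) = 1/6 / 3/8 = 4/9

P(Y = 4 | obs) = 4/9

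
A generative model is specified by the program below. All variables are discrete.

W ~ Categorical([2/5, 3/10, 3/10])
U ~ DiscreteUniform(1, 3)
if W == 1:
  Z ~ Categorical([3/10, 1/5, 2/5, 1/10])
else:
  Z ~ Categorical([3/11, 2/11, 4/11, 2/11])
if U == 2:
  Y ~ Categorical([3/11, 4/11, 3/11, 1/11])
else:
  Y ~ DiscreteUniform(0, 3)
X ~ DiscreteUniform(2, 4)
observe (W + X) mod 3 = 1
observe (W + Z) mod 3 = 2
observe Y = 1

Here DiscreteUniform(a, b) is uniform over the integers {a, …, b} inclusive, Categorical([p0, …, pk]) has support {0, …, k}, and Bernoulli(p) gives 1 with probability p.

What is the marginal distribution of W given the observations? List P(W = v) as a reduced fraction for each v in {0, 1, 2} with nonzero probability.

Enumerate traces; 12 have nonzero weight after conditioning:
  (W=0, U=1, Z=2, Y=1, X=4) weight 2/495
  (W=0, U=2, Z=2, Y=1, X=4) weight 32/5445
  (W=0, U=3, Z=2, Y=1, X=4) weight 2/495
  (W=1, U=1, Z=1, Y=1, X=3) weight 1/600
  (W=1, U=2, Z=1, Y=1, X=3) weight 2/825
  (W=1, U=3, Z=1, Y=1, X=3) weight 1/600
  (W=2, U=1, Z=0, Y=1, X=2) weight 1/440
  (W=2, U=1, Z=3, Y=1, X=2) weight 1/660
  … 4 more
Group by W:
  weight(W=0) = 76/5445
  weight(W=1) = 19/3300
  weight(W=2) = 19/1452
Total weight = 76/5445 + 19/3300 + 19/1452 = 893/27225
P(W=0 | obs) = 76/5445 / 893/27225 = 20/47
P(W=1 | obs) = 19/3300 / 893/27225 = 33/188
P(W=2 | obs) = 19/1452 / 893/27225 = 75/188

P(W=0) = 20/47, P(W=1) = 33/188, P(W=2) = 75/188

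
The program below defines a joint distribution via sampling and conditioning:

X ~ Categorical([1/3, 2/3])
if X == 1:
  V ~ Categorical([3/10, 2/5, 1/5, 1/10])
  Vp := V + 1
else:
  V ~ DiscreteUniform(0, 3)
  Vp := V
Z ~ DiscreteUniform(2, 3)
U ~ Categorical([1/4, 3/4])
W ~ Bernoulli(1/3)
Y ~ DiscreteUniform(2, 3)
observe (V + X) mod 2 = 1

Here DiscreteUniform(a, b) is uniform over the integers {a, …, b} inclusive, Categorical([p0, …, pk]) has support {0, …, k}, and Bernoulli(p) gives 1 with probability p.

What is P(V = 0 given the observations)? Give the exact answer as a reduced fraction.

Enumerate traces; 64 have nonzero weight after conditioning:
  (X=0, V=1, Z=2, U=0, W=0, Y=2) weight 1/288
  (X=0, V=1, Z=2, U=0, W=0, Y=3) weight 1/288
  (X=0, V=1, Z=2, U=0, W=1, Y=2) weight 1/576
  (X=0, V=1, Z=2, U=0, W=1, Y=3) weight 1/576
  (X=0, V=1, Z=2, U=1, W=0, Y=2) weight 1/96
  (X=0, V=1, Z=2, U=1, W=0, Y=3) weight 1/96
  (X=0, V=1, Z=2, U=1, W=1, Y=2) weight 1/192
  (X=0, V=1, Z=2, U=1, W=1, Y=3) weight 1/192
  (X=0, V=3, Z=2, U=0, W=0, Y=2) weight 1/288
  (X=1, V=0, Z=2, U=0, W=0, Y=2) weight 1/120
  … 54 more
Group by V:
  weight(V=0) = 1/5
  weight(V=1) = 1/12
  weight(V=2) = 2/15
  weight(V=3) = 1/12
Total weight = 1/5 + 1/12 + 2/15 + 1/12 = 1/2
P(V=0 | obs) = 1/5 / 1/2 = 2/5
P(V=1 | obs) = 1/12 / 1/2 = 1/6
P(V=2 | obs) = 2/15 / 1/2 = 4/15
P(V=3 | obs) = 1/12 / 1/2 = 1/6

P(V = 0 | obs) = 2/5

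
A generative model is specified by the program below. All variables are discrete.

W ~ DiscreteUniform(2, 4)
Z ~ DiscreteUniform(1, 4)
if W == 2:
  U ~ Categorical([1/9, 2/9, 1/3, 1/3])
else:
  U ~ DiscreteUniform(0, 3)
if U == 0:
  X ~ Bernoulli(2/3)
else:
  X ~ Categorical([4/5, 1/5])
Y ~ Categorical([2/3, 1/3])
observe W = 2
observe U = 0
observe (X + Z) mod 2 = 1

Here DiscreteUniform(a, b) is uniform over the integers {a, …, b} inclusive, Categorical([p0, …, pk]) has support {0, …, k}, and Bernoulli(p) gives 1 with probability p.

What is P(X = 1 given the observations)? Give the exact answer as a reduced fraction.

P(X = 1 | obs) = 2/3

Enumerate traces; 8 have nonzero weight after conditioning:
  (W=2, Z=1, U=0, X=0, Y=0) weight 1/486
  (W=2, Z=1, U=0, X=0, Y=1) weight 1/972
  (W=2, Z=2, U=0, X=1, Y=0) weight 1/243
  (W=2, Z=2, U=0, X=1, Y=1) weight 1/486
  (W=2, Z=3, U=0, X=0, Y=0) weight 1/486
  (W=2, Z=3, U=0, X=0, Y=1) weight 1/972
  (W=2, Z=4, U=0, X=1, Y=0) weight 1/243
  (W=2, Z=4, U=0, X=1, Y=1) weight 1/486
Group by X:
  weight(X=0) = 1/162
  weight(X=1) = 1/81
Total weight = 1/162 + 1/81 = 1/54
P(X=0 | obs) = 1/162 / 1/54 = 1/3
P(X=1 | obs) = 1/81 / 1/54 = 2/3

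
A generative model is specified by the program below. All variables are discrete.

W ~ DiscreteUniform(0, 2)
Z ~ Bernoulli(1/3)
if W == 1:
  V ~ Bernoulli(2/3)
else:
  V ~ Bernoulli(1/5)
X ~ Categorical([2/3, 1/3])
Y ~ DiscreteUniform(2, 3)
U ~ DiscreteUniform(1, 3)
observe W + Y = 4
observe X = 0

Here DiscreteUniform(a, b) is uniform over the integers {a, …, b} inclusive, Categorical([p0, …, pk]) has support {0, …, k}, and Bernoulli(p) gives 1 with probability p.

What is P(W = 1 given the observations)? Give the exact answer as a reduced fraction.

P(W = 1 | obs) = 1/2

Enumerate traces; 24 have nonzero weight after conditioning:
  (W=1, Z=0, V=0, X=0, Y=3, U=1) weight 2/243
  (W=1, Z=0, V=0, X=0, Y=3, U=2) weight 2/243
  (W=1, Z=0, V=0, X=0, Y=3, U=3) weight 2/243
  (W=1, Z=0, V=1, X=0, Y=3, U=1) weight 4/243
  (W=1, Z=0, V=1, X=0, Y=3, U=2) weight 4/243
  (W=1, Z=0, V=1, X=0, Y=3, U=3) weight 4/243
  (W=1, Z=1, V=0, X=0, Y=3, U=1) weight 1/243
  (W=1, Z=1, V=0, X=0, Y=3, U=2) weight 1/243
  (W=2, Z=0, V=0, X=0, Y=2, U=1) weight 8/405
  … 15 more
Group by W:
  weight(W=1) = 1/9
  weight(W=2) = 1/9
Total weight = 1/9 + 1/9 = 2/9
P(W=1 | obs) = 1/9 / 2/9 = 1/2
P(W=2 | obs) = 1/9 / 2/9 = 1/2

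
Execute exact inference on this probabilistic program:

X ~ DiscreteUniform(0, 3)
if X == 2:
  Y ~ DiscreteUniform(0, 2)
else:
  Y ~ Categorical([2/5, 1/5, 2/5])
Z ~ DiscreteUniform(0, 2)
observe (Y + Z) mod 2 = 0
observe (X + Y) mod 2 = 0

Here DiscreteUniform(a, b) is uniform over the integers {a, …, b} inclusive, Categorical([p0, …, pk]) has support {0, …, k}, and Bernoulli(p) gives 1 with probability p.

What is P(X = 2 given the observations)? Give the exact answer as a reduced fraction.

P(X = 2 | obs) = 2/5

Enumerate traces; 10 have nonzero weight after conditioning:
  (X=0, Y=0, Z=0) weight 1/30
  (X=0, Y=0, Z=2) weight 1/30
  (X=0, Y=2, Z=0) weight 1/30
  (X=0, Y=2, Z=2) weight 1/30
  (X=1, Y=1, Z=1) weight 1/60
  (X=2, Y=0, Z=0) weight 1/36
  (X=2, Y=0, Z=2) weight 1/36
  (X=2, Y=2, Z=0) weight 1/36
  (X=3, Y=1, Z=1) weight 1/60
  … 1 more
Group by X:
  weight(X=0) = 2/15
  weight(X=1) = 1/60
  weight(X=2) = 1/9
  weight(X=3) = 1/60
Total weight = 2/15 + 1/60 + 1/9 + 1/60 = 5/18
P(X=0 | obs) = 2/15 / 5/18 = 12/25
P(X=1 | obs) = 1/60 / 5/18 = 3/50
P(X=2 | obs) = 1/9 / 5/18 = 2/5
P(X=3 | obs) = 1/60 / 5/18 = 3/50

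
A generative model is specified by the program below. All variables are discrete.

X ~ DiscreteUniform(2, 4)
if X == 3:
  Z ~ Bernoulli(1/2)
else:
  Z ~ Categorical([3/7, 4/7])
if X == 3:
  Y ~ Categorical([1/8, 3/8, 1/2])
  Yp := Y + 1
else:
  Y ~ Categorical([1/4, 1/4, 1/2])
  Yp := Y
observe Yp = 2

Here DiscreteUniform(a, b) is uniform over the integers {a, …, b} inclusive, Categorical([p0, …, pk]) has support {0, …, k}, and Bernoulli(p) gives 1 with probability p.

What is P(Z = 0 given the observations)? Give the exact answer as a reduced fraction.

Enumerate traces; 6 have nonzero weight after conditioning:
  (X=2, Z=0, Y=2) weight 1/14
  (X=2, Z=1, Y=2) weight 2/21
  (X=3, Z=0, Y=1) weight 1/16
  (X=3, Z=1, Y=1) weight 1/16
  (X=4, Z=0, Y=2) weight 1/14
  (X=4, Z=1, Y=2) weight 2/21
Group by Z:
  weight(Z=0) = 23/112
  weight(Z=1) = 85/336
Total weight = 23/112 + 85/336 = 11/24
P(Z=0 | obs) = 23/112 / 11/24 = 69/154
P(Z=1 | obs) = 85/336 / 11/24 = 85/154

P(Z = 0 | obs) = 69/154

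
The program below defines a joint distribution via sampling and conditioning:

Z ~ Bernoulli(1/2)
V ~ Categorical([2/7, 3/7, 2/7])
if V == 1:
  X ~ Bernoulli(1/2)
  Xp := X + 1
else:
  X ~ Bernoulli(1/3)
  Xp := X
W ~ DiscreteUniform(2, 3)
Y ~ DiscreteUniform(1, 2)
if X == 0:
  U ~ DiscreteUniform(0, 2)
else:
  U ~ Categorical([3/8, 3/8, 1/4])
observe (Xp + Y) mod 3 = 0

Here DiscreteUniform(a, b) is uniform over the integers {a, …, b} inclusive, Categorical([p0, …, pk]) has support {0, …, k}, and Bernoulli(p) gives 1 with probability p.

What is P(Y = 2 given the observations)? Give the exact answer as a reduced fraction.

P(Y = 2 | obs) = 17/26

Enumerate traces; 48 have nonzero weight after conditioning:
  (Z=0, V=0, X=1, W=2, Y=2, U=0) weight 1/224
  (Z=0, V=0, X=1, W=2, Y=2, U=1) weight 1/224
  (Z=0, V=0, X=1, W=2, Y=2, U=2) weight 1/336
  (Z=0, V=0, X=1, W=3, Y=2, U=0) weight 1/224
  (Z=0, V=0, X=1, W=3, Y=2, U=1) weight 1/224
  (Z=0, V=0, X=1, W=3, Y=2, U=2) weight 1/336
  (Z=0, V=1, X=0, W=2, Y=2, U=0) weight 1/112
  (Z=0, V=1, X=0, W=2, Y=2, U=1) weight 1/112
  (Z=0, V=1, X=1, W=2, Y=1, U=0) weight 9/896
  … 39 more
Group by Y:
  weight(Y=1) = 3/28
  weight(Y=2) = 17/84
Total weight = 3/28 + 17/84 = 13/42
P(Y=1 | obs) = 3/28 / 13/42 = 9/26
P(Y=2 | obs) = 17/84 / 13/42 = 17/26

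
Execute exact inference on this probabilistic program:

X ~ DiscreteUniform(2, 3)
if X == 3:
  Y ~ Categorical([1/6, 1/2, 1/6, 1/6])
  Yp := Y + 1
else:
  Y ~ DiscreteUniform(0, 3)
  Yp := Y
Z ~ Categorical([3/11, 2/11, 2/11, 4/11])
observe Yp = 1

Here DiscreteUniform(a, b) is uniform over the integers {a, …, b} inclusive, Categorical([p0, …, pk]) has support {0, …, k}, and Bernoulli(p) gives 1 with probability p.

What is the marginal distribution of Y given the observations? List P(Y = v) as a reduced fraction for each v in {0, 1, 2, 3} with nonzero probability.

P(Y=0) = 2/5, P(Y=1) = 3/5

Enumerate traces; 8 have nonzero weight after conditioning:
  (X=2, Y=1, Z=0) weight 3/88
  (X=2, Y=1, Z=1) weight 1/44
  (X=2, Y=1, Z=2) weight 1/44
  (X=2, Y=1, Z=3) weight 1/22
  (X=3, Y=0, Z=0) weight 1/44
  (X=3, Y=0, Z=1) weight 1/66
  (X=3, Y=0, Z=2) weight 1/66
  (X=3, Y=0, Z=3) weight 1/33
Group by Y:
  weight(Y=0) = 1/12
  weight(Y=1) = 1/8
Total weight = 1/12 + 1/8 = 5/24
P(Y=0 | obs) = 1/12 / 5/24 = 2/5
P(Y=1 | obs) = 1/8 / 5/24 = 3/5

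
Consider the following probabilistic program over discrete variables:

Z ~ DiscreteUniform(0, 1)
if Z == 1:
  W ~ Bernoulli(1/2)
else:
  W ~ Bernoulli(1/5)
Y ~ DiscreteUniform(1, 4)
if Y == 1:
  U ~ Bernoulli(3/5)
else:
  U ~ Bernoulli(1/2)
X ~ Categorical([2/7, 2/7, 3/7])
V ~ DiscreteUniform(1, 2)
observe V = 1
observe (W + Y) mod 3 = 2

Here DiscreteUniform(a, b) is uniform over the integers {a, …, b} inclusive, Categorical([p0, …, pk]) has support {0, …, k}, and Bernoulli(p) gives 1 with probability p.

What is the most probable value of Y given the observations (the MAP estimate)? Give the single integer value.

Enumerate traces; 36 have nonzero weight after conditioning:
  (Z=0, W=0, Y=2, U=0, X=0, V=1) weight 1/140
  (Z=0, W=0, Y=2, U=0, X=1, V=1) weight 1/140
  (Z=0, W=0, Y=2, U=0, X=2, V=1) weight 3/280
  (Z=0, W=0, Y=2, U=1, X=0, V=1) weight 1/140
  (Z=0, W=0, Y=2, U=1, X=1, V=1) weight 1/140
  (Z=0, W=0, Y=2, U=1, X=2, V=1) weight 3/280
  (Z=0, W=1, Y=1, U=0, X=0, V=1) weight 1/700
  (Z=0, W=1, Y=1, U=0, X=1, V=1) weight 1/700
  (Z=0, W=1, Y=4, U=0, X=0, V=1) weight 1/560
  … 27 more
Group by Y:
  weight(Y=1) = 7/160
  weight(Y=2) = 13/160
  weight(Y=4) = 7/160
Total weight = 7/160 + 13/160 + 7/160 = 27/160
P(Y=1 | obs) = 7/160 / 27/160 = 7/27
P(Y=2 | obs) = 13/160 / 27/160 = 13/27
P(Y=4 | obs) = 7/160 / 27/160 = 7/27
argmax = 2

argmax_v P(Y = v | obs) = 2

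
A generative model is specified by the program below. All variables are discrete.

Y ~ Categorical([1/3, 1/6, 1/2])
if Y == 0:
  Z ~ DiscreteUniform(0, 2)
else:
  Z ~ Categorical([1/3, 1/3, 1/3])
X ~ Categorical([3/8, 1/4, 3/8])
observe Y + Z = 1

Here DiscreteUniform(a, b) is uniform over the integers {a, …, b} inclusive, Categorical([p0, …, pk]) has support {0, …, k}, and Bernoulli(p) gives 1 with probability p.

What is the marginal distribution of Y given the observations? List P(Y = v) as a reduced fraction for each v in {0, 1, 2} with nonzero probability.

P(Y=0) = 2/3, P(Y=1) = 1/3

Enumerate traces; 6 have nonzero weight after conditioning:
  (Y=0, Z=1, X=0) weight 1/24
  (Y=0, Z=1, X=1) weight 1/36
  (Y=0, Z=1, X=2) weight 1/24
  (Y=1, Z=0, X=0) weight 1/48
  (Y=1, Z=0, X=1) weight 1/72
  (Y=1, Z=0, X=2) weight 1/48
Group by Y:
  weight(Y=0) = 1/9
  weight(Y=1) = 1/18
Total weight = 1/9 + 1/18 = 1/6
P(Y=0 | obs) = 1/9 / 1/6 = 2/3
P(Y=1 | obs) = 1/18 / 1/6 = 1/3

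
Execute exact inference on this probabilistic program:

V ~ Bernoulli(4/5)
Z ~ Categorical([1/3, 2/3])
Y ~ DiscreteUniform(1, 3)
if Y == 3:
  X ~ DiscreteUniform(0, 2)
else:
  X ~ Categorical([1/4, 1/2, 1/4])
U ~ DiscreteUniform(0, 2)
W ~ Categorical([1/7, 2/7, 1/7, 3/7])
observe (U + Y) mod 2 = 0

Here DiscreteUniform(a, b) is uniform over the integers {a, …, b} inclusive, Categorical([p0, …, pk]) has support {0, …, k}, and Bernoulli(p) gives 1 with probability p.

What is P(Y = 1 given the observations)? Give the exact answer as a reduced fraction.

Enumerate traces; 192 have nonzero weight after conditioning:
  (V=0, Z=0, Y=1, X=0, U=1, W=0) weight 1/3780
  (V=0, Z=0, Y=1, X=0, U=1, W=1) weight 1/1890
  (V=0, Z=0, Y=1, X=0, U=1, W=2) weight 1/3780
  (V=0, Z=0, Y=1, X=0, U=1, W=3) weight 1/1260
  (V=0, Z=0, Y=1, X=1, U=1, W=0) weight 1/1890
  (V=0, Z=0, Y=1, X=1, U=1, W=1) weight 1/945
  (V=0, Z=0, Y=1, X=1, U=1, W=2) weight 1/1890
  (V=0, Z=0, Y=1, X=1, U=1, W=3) weight 1/630
  (V=0, Z=0, Y=2, X=0, U=0, W=0) weight 1/3780
  (V=0, Z=0, Y=3, X=0, U=1, W=0) weight 1/2835
  … 182 more
Group by Y:
  weight(Y=1) = 1/9
  weight(Y=2) = 2/9
  weight(Y=3) = 1/9
Total weight = 1/9 + 2/9 + 1/9 = 4/9
P(Y=1 | obs) = 1/9 / 4/9 = 1/4
P(Y=2 | obs) = 2/9 / 4/9 = 1/2
P(Y=3 | obs) = 1/9 / 4/9 = 1/4

P(Y = 1 | obs) = 1/4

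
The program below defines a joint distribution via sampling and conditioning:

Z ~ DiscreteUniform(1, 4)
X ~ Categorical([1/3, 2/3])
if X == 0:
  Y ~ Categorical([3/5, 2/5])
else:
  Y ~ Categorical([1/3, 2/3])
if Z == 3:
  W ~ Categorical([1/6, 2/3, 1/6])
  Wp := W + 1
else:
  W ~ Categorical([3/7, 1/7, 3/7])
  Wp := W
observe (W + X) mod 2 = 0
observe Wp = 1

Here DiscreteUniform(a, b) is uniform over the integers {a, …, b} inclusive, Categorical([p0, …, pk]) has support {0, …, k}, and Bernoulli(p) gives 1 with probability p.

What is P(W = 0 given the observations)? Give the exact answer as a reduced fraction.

Enumerate traces; 8 have nonzero weight after conditioning:
  (Z=1, X=1, Y=0, W=1) weight 1/126
  (Z=1, X=1, Y=1, W=1) weight 1/63
  (Z=2, X=1, Y=0, W=1) weight 1/126
  (Z=2, X=1, Y=1, W=1) weight 1/63
  (Z=3, X=0, Y=0, W=0) weight 1/120
  (Z=3, X=0, Y=1, W=0) weight 1/180
  (Z=4, X=1, Y=0, W=1) weight 1/126
  (Z=4, X=1, Y=1, W=1) weight 1/63
Group by W:
  weight(W=0) = 1/72
  weight(W=1) = 1/14
Total weight = 1/72 + 1/14 = 43/504
P(W=0 | obs) = 1/72 / 43/504 = 7/43
P(W=1 | obs) = 1/14 / 43/504 = 36/43

P(W = 0 | obs) = 7/43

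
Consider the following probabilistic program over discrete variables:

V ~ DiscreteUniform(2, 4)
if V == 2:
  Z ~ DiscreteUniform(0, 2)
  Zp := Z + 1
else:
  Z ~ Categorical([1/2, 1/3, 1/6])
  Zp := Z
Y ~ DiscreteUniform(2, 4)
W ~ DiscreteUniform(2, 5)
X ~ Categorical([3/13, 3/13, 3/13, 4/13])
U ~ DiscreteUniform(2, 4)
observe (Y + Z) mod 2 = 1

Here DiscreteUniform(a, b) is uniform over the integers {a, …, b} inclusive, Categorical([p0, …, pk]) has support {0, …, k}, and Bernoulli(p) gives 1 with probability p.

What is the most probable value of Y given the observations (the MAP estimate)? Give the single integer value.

Enumerate traces; 576 have nonzero weight after conditioning:
  (V=2, Z=0, Y=3, W=2, X=0, U=2) weight 1/1404
  (V=2, Z=0, Y=3, W=2, X=0, U=3) weight 1/1404
  (V=2, Z=0, Y=3, W=2, X=0, U=4) weight 1/1404
  (V=2, Z=0, Y=3, W=2, X=1, U=2) weight 1/1404
  (V=2, Z=0, Y=3, W=2, X=1, U=3) weight 1/1404
  (V=2, Z=0, Y=3, W=2, X=1, U=4) weight 1/1404
  (V=2, Z=0, Y=3, W=2, X=2, U=2) weight 1/1404
  (V=2, Z=0, Y=3, W=2, X=2, U=3) weight 1/1404
  (V=2, Z=1, Y=2, W=2, X=0, U=2) weight 1/1404
  (V=2, Z=1, Y=4, W=2, X=0, U=2) weight 1/1404
  … 566 more
Group by Y:
  weight(Y=2) = 1/9
  weight(Y=3) = 2/9
  weight(Y=4) = 1/9
Total weight = 1/9 + 2/9 + 1/9 = 4/9
P(Y=2 | obs) = 1/9 / 4/9 = 1/4
P(Y=3 | obs) = 2/9 / 4/9 = 1/2
P(Y=4 | obs) = 1/9 / 4/9 = 1/4
argmax = 3

argmax_v P(Y = v | obs) = 3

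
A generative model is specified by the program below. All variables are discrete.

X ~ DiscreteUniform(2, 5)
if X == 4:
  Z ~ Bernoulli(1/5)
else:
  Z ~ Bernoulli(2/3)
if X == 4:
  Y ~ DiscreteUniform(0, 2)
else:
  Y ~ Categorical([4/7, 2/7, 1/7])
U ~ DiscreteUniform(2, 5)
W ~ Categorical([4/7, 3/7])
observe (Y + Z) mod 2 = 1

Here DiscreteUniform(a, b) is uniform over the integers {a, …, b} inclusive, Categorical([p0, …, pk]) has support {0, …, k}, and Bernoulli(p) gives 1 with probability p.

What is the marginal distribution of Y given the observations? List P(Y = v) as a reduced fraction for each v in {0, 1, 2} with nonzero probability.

Enumerate traces; 96 have nonzero weight after conditioning:
  (X=2, Z=0, Y=1, U=2, W=0) weight 1/294
  (X=2, Z=0, Y=1, U=2, W=1) weight 1/392
  (X=2, Z=0, Y=1, U=3, W=0) weight 1/294
  (X=2, Z=0, Y=1, U=3, W=1) weight 1/392
  (X=2, Z=0, Y=1, U=4, W=0) weight 1/294
  (X=2, Z=0, Y=1, U=4, W=1) weight 1/392
  (X=2, Z=0, Y=1, U=5, W=0) weight 1/294
  (X=2, Z=0, Y=1, U=5, W=1) weight 1/392
  (X=2, Z=1, Y=0, U=2, W=0) weight 2/147
  (X=2, Z=1, Y=2, U=2, W=0) weight 1/294
  … 86 more
Group by Y:
  weight(Y=0) = 127/420
  weight(Y=1) = 29/210
  weight(Y=2) = 37/420
Total weight = 127/420 + 29/210 + 37/420 = 37/70
P(Y=0 | obs) = 127/420 / 37/70 = 127/222
P(Y=1 | obs) = 29/210 / 37/70 = 29/111
P(Y=2 | obs) = 37/420 / 37/70 = 1/6

P(Y=0) = 127/222, P(Y=1) = 29/111, P(Y=2) = 1/6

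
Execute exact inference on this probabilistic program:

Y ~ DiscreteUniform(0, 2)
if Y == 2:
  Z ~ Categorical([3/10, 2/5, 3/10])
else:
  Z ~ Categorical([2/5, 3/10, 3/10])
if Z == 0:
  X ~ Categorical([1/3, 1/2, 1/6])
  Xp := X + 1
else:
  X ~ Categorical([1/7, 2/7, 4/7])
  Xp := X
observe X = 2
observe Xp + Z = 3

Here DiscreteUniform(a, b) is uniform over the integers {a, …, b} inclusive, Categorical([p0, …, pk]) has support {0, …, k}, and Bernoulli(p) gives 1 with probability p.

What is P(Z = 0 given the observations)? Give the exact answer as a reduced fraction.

Enumerate traces; 6 have nonzero weight after conditioning:
  (Y=0, Z=0, X=2) weight 1/45
  (Y=0, Z=1, X=2) weight 2/35
  (Y=1, Z=0, X=2) weight 1/45
  (Y=1, Z=1, X=2) weight 2/35
  (Y=2, Z=0, X=2) weight 1/60
  (Y=2, Z=1, X=2) weight 8/105
Group by Z:
  weight(Z=0) = 11/180
  weight(Z=1) = 4/21
Total weight = 11/180 + 4/21 = 317/1260
P(Z=0 | obs) = 11/180 / 317/1260 = 77/317
P(Z=1 | obs) = 4/21 / 317/1260 = 240/317

P(Z = 0 | obs) = 77/317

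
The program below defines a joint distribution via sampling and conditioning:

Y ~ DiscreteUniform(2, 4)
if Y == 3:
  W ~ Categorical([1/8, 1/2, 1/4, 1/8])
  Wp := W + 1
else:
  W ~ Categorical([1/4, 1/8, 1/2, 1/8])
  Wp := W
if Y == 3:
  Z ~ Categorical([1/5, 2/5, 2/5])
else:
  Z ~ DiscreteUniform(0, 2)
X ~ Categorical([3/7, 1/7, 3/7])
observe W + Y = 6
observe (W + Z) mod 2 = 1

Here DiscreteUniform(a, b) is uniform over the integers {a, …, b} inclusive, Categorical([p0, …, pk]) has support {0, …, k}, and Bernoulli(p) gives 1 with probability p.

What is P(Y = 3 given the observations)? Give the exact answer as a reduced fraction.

P(Y = 3 | obs) = 9/29

Enumerate traces; 9 have nonzero weight after conditioning:
  (Y=3, W=3, Z=0, X=0) weight 1/280
  (Y=3, W=3, Z=0, X=1) weight 1/840
  (Y=3, W=3, Z=0, X=2) weight 1/280
  (Y=3, W=3, Z=2, X=0) weight 1/140
  (Y=3, W=3, Z=2, X=1) weight 1/420
  (Y=3, W=3, Z=2, X=2) weight 1/140
  (Y=4, W=2, Z=1, X=0) weight 1/42
  (Y=4, W=2, Z=1, X=1) weight 1/126
  … 1 more
Group by Y:
  weight(Y=3) = 1/40
  weight(Y=4) = 1/18
Total weight = 1/40 + 1/18 = 29/360
P(Y=3 | obs) = 1/40 / 29/360 = 9/29
P(Y=4 | obs) = 1/18 / 29/360 = 20/29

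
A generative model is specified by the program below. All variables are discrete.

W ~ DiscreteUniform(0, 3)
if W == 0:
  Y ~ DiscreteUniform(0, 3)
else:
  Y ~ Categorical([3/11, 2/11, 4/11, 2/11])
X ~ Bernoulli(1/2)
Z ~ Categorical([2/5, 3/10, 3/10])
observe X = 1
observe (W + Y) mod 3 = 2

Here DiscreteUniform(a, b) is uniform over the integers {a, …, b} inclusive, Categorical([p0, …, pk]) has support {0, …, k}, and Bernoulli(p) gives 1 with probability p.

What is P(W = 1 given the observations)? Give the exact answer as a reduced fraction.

Enumerate traces; 15 have nonzero weight after conditioning:
  (W=0, Y=2, X=1, Z=0) weight 1/80
  (W=0, Y=2, X=1, Z=1) weight 3/320
  (W=0, Y=2, X=1, Z=2) weight 3/320
  (W=1, Y=1, X=1, Z=0) weight 1/110
  (W=1, Y=1, X=1, Z=1) weight 3/440
  (W=1, Y=1, X=1, Z=2) weight 3/440
  (W=2, Y=0, X=1, Z=0) weight 3/220
  (W=2, Y=0, X=1, Z=1) weight 9/880
  (W=3, Y=2, X=1, Z=0) weight 1/55
  … 6 more
Group by W:
  weight(W=0) = 1/32
  weight(W=1) = 1/44
  weight(W=2) = 5/88
  weight(W=3) = 1/22
Total weight = 1/32 + 1/44 + 5/88 + 1/22 = 5/32
P(W=0 | obs) = 1/32 / 5/32 = 1/5
P(W=1 | obs) = 1/44 / 5/32 = 8/55
P(W=2 | obs) = 5/88 / 5/32 = 4/11
P(W=3 | obs) = 1/22 / 5/32 = 16/55

P(W = 1 | obs) = 8/55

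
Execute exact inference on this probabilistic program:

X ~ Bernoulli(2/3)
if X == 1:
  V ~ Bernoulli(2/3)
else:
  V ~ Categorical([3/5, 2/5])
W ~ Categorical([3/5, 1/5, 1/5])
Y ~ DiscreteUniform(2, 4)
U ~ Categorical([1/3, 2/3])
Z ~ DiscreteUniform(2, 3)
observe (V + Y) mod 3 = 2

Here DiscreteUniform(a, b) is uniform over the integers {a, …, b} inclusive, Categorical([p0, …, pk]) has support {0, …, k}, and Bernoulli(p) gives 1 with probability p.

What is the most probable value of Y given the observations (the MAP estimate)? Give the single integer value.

argmax_v P(Y = v | obs) = 4

Enumerate traces; 48 have nonzero weight after conditioning:
  (X=0, V=0, W=0, Y=2, U=0, Z=2) weight 1/150
  (X=0, V=0, W=0, Y=2, U=0, Z=3) weight 1/150
  (X=0, V=0, W=0, Y=2, U=1, Z=2) weight 1/75
  (X=0, V=0, W=0, Y=2, U=1, Z=3) weight 1/75
  (X=0, V=0, W=1, Y=2, U=0, Z=2) weight 1/450
  (X=0, V=0, W=1, Y=2, U=0, Z=3) weight 1/450
  (X=0, V=0, W=1, Y=2, U=1, Z=2) weight 1/225
  (X=0, V=0, W=1, Y=2, U=1, Z=3) weight 1/225
  (X=0, V=1, W=0, Y=4, U=0, Z=2) weight 1/225
  … 39 more
Group by Y:
  weight(Y=2) = 19/135
  weight(Y=4) = 26/135
Total weight = 19/135 + 26/135 = 1/3
P(Y=2 | obs) = 19/135 / 1/3 = 19/45
P(Y=4 | obs) = 26/135 / 1/3 = 26/45
argmax = 4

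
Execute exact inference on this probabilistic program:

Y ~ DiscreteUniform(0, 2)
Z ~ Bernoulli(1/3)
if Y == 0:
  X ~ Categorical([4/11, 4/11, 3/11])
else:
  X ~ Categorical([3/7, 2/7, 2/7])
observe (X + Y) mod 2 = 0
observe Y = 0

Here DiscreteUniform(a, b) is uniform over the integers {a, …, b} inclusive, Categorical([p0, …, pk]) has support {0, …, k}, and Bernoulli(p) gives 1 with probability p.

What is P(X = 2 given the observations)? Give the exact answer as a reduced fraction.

P(X = 2 | obs) = 3/7

Enumerate traces; 4 have nonzero weight after conditioning:
  (Y=0, Z=0, X=0) weight 8/99
  (Y=0, Z=0, X=2) weight 2/33
  (Y=0, Z=1, X=0) weight 4/99
  (Y=0, Z=1, X=2) weight 1/33
Group by X:
  weight(X=0) = 4/33
  weight(X=2) = 1/11
Total weight = 4/33 + 1/11 = 7/33
P(X=0 | obs) = 4/33 / 7/33 = 4/7
P(X=2 | obs) = 1/11 / 7/33 = 3/7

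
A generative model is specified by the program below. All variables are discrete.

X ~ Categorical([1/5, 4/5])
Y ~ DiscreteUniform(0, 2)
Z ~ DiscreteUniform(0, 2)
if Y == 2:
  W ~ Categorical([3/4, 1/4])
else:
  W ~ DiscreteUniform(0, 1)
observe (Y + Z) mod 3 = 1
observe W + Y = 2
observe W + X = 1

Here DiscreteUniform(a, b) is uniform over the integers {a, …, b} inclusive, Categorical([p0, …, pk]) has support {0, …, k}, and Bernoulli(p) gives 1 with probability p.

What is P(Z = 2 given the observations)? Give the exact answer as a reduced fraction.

Enumerate traces; 2 have nonzero weight after conditioning:
  (X=0, Y=1, Z=0, W=1) weight 1/90
  (X=1, Y=2, Z=2, W=0) weight 1/15
Group by Z:
  weight(Z=0) = 1/90
  weight(Z=2) = 1/15
Total weight = 1/90 + 1/15 = 7/90
P(Z=0 | obs) = 1/90 / 7/90 = 1/7
P(Z=2 | obs) = 1/15 / 7/90 = 6/7

P(Z = 2 | obs) = 6/7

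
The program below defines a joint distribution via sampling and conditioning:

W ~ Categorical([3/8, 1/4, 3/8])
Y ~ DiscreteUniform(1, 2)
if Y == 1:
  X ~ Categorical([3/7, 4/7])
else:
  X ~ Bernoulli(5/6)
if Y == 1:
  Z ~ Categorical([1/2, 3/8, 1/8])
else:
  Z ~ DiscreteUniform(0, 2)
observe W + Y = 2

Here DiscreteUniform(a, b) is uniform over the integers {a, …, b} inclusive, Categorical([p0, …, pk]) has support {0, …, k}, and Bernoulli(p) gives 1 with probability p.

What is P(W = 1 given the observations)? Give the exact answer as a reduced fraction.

Enumerate traces; 12 have nonzero weight after conditioning:
  (W=0, Y=2, X=0, Z=0) weight 1/96
  (W=0, Y=2, X=0, Z=1) weight 1/96
  (W=0, Y=2, X=0, Z=2) weight 1/96
  (W=0, Y=2, X=1, Z=0) weight 5/96
  (W=0, Y=2, X=1, Z=1) weight 5/96
  (W=0, Y=2, X=1, Z=2) weight 5/96
  (W=1, Y=1, X=0, Z=0) weight 3/112
  (W=1, Y=1, X=0, Z=1) weight 9/448
  … 4 more
Group by W:
  weight(W=0) = 3/16
  weight(W=1) = 1/8
Total weight = 3/16 + 1/8 = 5/16
P(W=0 | obs) = 3/16 / 5/16 = 3/5
P(W=1 | obs) = 1/8 / 5/16 = 2/5

P(W = 1 | obs) = 2/5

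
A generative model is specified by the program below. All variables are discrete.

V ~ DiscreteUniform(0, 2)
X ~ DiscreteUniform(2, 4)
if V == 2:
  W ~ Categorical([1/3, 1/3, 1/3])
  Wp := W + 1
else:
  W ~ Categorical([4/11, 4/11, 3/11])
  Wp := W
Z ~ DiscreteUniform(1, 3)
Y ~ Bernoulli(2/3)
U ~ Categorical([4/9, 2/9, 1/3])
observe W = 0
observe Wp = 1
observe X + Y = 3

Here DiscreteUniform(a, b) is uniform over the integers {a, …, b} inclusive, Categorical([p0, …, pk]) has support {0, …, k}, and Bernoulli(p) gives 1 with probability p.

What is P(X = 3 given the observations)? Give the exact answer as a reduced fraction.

P(X = 3 | obs) = 1/3

Enumerate traces; 18 have nonzero weight after conditioning:
  (V=2, X=2, W=0, Z=1, Y=1, U=0) weight 8/2187
  (V=2, X=2, W=0, Z=1, Y=1, U=1) weight 4/2187
  (V=2, X=2, W=0, Z=1, Y=1, U=2) weight 2/729
  (V=2, X=2, W=0, Z=2, Y=1, U=0) weight 8/2187
  (V=2, X=2, W=0, Z=2, Y=1, U=1) weight 4/2187
  (V=2, X=2, W=0, Z=2, Y=1, U=2) weight 2/729
  (V=2, X=2, W=0, Z=3, Y=1, U=0) weight 8/2187
  (V=2, X=2, W=0, Z=3, Y=1, U=1) weight 4/2187
  (V=2, X=3, W=0, Z=1, Y=0, U=0) weight 4/2187
  … 9 more
Group by X:
  weight(X=2) = 2/81
  weight(X=3) = 1/81
Total weight = 2/81 + 1/81 = 1/27
P(X=2 | obs) = 2/81 / 1/27 = 2/3
P(X=3 | obs) = 1/81 / 1/27 = 1/3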